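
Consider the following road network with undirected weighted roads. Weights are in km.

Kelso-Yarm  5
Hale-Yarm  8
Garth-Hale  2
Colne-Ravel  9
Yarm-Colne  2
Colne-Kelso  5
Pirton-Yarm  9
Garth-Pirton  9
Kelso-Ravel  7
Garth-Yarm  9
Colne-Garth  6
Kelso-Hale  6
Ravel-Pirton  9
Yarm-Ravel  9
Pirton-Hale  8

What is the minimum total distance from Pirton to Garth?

9 km

Shortest distances from Pirton:
Pirton: 0
Hale: 8  (via Pirton)
Yarm: 9  (via Pirton)
Ravel: 9  (via Pirton)
Garth: 9  (via Pirton)
Shortest route: Pirton → Garth = 9 km.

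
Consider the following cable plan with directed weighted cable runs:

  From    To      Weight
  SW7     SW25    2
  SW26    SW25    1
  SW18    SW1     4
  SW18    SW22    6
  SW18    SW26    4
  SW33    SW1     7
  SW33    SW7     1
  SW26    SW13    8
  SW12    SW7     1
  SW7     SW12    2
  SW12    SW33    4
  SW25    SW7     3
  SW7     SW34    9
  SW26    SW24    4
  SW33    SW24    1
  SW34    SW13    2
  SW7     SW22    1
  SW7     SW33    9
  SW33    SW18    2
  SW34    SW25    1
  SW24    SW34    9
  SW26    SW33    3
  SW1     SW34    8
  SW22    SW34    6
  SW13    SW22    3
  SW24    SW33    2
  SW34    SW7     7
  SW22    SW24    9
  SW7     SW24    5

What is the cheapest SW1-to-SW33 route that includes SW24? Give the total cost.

19

Shortest SW1→SW24: SW1 → SW34 → SW25 → SW7 → SW24 = 17
Best SW24 to SW33: SW24 → SW33 costing 2
Total via SW24: 17 + 2 = 19.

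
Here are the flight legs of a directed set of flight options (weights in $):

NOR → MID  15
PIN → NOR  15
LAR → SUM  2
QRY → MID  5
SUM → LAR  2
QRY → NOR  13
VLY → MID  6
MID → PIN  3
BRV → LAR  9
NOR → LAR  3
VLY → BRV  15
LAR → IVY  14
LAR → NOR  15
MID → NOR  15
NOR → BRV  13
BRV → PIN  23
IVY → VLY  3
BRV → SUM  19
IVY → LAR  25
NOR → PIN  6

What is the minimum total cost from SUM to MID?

$25

Enumerating some paths:
SUM → LAR → IVY → VLY → MID: 2+14+3+6 = 25
SUM → LAR → NOR → MID: 2+15+15 = 32
The minimum is $25 via SUM → LAR → IVY → VLY → MID.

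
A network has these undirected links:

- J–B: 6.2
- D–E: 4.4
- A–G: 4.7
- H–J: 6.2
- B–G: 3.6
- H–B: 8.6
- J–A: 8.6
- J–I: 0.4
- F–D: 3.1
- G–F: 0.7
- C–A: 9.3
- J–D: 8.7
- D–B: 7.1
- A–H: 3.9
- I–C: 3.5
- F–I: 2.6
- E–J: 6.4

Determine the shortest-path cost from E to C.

Candidate routes:
E - D - F - I - C: 4.4+3.1+2.6+3.5 = 13.6
E - D - J - I - C: 4.4+8.7+0.4+3.5 = 17
E - J - I - C: 6.4+0.4+3.5 = 10.3
Cheapest is E - J - I - C at 10.3.

10.3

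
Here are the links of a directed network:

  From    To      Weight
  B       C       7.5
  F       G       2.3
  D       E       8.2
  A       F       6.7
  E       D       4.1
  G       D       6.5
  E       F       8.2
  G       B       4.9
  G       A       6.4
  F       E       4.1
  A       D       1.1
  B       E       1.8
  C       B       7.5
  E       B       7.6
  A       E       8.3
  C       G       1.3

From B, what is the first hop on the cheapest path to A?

C

Candidate routes:
B - C - G - A: 7.5+1.3+6.4 = 15.2
B - E - F - G - A: 1.8+8.2+2.3+6.4 = 18.7
The minimum is 15.2 via B - C - G - A.
So from B the first move is to C.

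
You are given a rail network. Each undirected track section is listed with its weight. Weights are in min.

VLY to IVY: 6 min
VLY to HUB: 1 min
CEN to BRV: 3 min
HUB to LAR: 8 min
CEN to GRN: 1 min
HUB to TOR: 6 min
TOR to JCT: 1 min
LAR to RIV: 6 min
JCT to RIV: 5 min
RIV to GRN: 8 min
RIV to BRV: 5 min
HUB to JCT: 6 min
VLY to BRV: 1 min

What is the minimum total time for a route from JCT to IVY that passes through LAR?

Shortest JCT→LAR: JCT → RIV → LAR = 11
Shortest LAR→IVY: LAR → HUB → VLY → IVY = 15
Total via LAR: 11 + 15 = 26 min.

26 min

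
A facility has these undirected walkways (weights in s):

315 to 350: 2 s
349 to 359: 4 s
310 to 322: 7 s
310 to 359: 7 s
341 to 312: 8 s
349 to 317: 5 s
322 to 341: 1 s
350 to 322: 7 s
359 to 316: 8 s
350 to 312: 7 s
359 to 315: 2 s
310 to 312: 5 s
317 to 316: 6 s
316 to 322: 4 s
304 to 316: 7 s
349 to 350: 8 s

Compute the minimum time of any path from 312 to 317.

19 s

Candidate routes:
312 → 350 → 349 → 317: 7+8+5 = 20
312 → 341 → 322 → 316 → 317: 8+1+4+6 = 19
312 → 350 → 315 → 359 → 349 → 317: 7+2+2+4+5 = 20
312 → 310 → 359 → 349 → 317: 5+7+4+5 = 21
The minimum is 19 s via 312 → 341 → 322 → 316 → 317.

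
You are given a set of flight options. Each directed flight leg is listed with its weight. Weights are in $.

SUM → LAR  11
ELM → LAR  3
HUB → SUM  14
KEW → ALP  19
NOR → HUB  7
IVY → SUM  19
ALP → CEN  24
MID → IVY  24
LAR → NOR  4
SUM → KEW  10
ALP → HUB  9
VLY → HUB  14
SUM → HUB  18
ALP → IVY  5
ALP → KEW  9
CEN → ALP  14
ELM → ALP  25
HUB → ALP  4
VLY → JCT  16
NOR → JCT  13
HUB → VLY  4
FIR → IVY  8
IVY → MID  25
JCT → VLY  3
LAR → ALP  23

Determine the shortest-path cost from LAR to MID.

Candidate routes:
LAR - ALP - IVY - MID: 23+5+25 = 53
LAR - NOR - JCT - VLY - HUB - ALP - IVY - MID: 4+13+3+14+4+5+25 = 68
LAR - NOR - HUB - ALP - IVY - MID: 4+7+4+5+25 = 45
Cheapest is LAR - NOR - HUB - ALP - IVY - MID at $45.

$45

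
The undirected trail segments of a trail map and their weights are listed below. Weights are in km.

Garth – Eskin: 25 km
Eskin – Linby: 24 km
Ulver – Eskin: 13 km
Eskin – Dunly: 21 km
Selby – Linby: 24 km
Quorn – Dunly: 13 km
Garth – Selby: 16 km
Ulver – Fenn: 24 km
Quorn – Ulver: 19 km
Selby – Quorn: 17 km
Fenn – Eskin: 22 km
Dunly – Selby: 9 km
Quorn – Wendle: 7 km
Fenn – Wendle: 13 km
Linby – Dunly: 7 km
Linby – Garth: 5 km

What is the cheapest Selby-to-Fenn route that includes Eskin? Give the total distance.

Best Selby to Eskin: Selby → Dunly → Eskin costing 30
Best Eskin to Fenn: Eskin → Fenn costing 22
Total via Eskin: 30 + 22 = 52 km.

52 km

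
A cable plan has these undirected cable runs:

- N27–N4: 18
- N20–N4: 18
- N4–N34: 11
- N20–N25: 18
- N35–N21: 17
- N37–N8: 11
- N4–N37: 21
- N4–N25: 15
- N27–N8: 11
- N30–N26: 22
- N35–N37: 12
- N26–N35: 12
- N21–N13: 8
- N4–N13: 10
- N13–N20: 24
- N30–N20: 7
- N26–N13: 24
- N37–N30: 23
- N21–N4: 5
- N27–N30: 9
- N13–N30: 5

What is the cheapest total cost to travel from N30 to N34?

26

Candidate routes:
N30–N13–N21–N4–N34: 5+8+5+11 = 29
N30–N13–N4–N34: 5+10+11 = 26
The minimum is 26 via N30–N13–N4–N34.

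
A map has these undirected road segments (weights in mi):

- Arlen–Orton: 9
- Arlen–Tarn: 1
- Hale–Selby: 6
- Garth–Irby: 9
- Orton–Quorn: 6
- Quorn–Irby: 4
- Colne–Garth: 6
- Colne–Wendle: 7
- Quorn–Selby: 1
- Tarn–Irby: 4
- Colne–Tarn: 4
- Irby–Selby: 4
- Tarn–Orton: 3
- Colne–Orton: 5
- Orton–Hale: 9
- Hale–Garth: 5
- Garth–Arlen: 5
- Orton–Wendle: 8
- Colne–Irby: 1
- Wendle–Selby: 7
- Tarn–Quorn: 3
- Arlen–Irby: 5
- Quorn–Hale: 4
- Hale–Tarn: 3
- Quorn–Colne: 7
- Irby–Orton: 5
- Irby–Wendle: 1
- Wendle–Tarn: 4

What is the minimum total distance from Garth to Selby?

10 mi

Running Dijkstra from Garth:
Garth: 0
Arlen: 5  (via Garth)
Hale: 5  (via Garth)
Colne: 6  (via Garth)
Tarn: 6  (via Arlen)
Irby: 7  (via Colne)
Wendle: 8  (via Irby)
Quorn: 9  (via Hale)
Orton: 9  (via Tarn)
Selby: 10  (via Quorn)
Shortest route: Garth → Hale → Quorn → Selby = 10 mi.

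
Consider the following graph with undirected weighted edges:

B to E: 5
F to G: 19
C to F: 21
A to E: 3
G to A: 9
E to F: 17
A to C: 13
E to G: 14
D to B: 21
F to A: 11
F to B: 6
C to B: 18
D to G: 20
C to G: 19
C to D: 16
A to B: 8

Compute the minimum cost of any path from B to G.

17

Settle nodes by increasing distance from B:
B: 0
E: 5  (via B)
F: 6  (via B)
A: 8  (via B)
G: 17  (via A)
Shortest route: B–A–G = 17.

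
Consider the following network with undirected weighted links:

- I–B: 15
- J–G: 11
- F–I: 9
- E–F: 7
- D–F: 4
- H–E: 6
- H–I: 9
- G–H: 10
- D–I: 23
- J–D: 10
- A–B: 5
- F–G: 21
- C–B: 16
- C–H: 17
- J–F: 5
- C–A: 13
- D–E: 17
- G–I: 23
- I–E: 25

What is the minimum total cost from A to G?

Compare a few routes:
A → C → H → G: 13+17+10 = 40
A → B → I → G: 5+15+23 = 43
A → B → I → F → J → G: 5+15+9+5+11 = 45
A → B → I → H → G: 5+15+9+10 = 39
Cheapest is A → B → I → H → G at 39.

39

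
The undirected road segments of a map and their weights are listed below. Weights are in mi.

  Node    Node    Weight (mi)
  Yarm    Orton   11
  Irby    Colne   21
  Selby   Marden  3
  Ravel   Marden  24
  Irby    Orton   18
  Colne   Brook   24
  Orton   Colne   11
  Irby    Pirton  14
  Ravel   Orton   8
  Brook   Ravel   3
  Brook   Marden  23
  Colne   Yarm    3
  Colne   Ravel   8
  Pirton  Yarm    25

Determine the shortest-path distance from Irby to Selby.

53 mi

Enumerating some paths:
Irby → Colne → Ravel → Marden → Selby: 21+8+24+3 = 56
Irby → Orton → Ravel → Marden → Selby: 18+8+24+3 = 53
Irby → Colne → Ravel → Brook → Marden → Selby: 21+8+3+23+3 = 58
Irby → Orton → Ravel → Brook → Marden → Selby: 18+8+3+23+3 = 55
The minimum is 53 mi via Irby → Orton → Ravel → Marden → Selby.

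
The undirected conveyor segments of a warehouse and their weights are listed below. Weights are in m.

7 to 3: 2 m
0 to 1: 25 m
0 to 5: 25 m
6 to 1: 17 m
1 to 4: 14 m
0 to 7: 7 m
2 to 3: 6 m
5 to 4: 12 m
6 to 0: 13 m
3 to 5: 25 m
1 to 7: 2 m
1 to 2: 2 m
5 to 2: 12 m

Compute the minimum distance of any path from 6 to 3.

Compare a few routes:
6 - 0 - 7 - 1 - 2 - 3: 13+7+2+2+6 = 30
6 - 1 - 2 - 3: 17+2+6 = 25
6 - 1 - 7 - 3: 17+2+2 = 21
6 - 0 - 7 - 3: 13+7+2 = 22
Cheapest is 6 - 1 - 7 - 3 at 21 m.

21 m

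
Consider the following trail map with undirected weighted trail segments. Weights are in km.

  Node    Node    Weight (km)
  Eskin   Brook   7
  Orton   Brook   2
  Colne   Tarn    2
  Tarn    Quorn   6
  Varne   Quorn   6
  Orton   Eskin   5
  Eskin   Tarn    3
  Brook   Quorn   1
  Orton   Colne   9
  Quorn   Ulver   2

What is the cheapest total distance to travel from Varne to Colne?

14 km

Candidate routes:
Varne - Quorn - Brook - Eskin - Tarn - Colne: 6+1+7+3+2 = 19
Varne - Quorn - Brook - Orton - Colne: 6+1+2+9 = 18
Varne - Quorn - Tarn - Colne: 6+6+2 = 14
Varne - Quorn - Brook - Orton - Eskin - Tarn - Colne: 6+1+2+5+3+2 = 19
The minimum is 14 km via Varne - Quorn - Tarn - Colne.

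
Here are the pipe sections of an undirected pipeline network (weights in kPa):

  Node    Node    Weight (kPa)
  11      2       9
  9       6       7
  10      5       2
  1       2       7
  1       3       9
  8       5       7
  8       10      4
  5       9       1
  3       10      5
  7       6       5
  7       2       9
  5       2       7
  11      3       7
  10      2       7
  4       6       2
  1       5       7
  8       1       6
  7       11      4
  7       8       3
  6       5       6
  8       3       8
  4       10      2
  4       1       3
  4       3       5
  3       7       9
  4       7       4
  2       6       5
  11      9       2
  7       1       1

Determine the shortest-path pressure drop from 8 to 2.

Running Dijkstra from 8:
8: 0
7: 3  (via 8)
1: 4  (via 7)
10: 4  (via 8)
4: 6  (via 10)
5: 6  (via 10)
9: 7  (via 5)
11: 7  (via 7)
3: 8  (via 8)
6: 8  (via 7)
2: 11  (via 1)
Shortest route: 8 → 7 → 1 → 2 = 11 kPa.

11 kPa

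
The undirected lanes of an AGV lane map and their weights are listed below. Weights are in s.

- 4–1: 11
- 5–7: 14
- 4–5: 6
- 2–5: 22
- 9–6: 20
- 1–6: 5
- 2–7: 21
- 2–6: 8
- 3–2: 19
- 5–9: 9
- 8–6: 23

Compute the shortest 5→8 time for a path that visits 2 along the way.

Shortest 5→2: 5–2 = 22
Shortest 2→8: 2–6–8 = 31
Total via 2: 22 + 31 = 53 s.

53 s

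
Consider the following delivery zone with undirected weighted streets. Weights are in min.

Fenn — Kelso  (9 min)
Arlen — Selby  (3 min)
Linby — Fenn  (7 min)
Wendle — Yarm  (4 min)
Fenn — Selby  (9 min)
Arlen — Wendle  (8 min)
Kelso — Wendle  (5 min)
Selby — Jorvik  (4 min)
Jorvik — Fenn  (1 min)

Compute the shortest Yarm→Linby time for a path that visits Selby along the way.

Best Yarm to Selby: Yarm–Wendle–Arlen–Selby costing 15
Shortest Selby→Linby: Selby–Jorvik–Fenn–Linby = 12
Total via Selby: 15 + 12 = 27 min.

27 min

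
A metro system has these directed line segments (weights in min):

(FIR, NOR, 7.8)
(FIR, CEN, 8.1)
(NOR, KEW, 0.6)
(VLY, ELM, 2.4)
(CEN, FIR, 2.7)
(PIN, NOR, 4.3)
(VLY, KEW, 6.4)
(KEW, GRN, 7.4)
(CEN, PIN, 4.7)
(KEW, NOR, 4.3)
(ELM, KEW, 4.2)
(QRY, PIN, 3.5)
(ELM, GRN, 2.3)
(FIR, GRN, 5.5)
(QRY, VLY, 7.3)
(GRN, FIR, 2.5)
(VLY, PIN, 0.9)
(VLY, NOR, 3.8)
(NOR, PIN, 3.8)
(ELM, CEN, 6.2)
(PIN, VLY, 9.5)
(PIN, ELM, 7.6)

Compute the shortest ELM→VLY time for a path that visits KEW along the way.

Shortest ELM→KEW: ELM → KEW = 4.2
Shortest KEW→VLY: KEW → NOR → PIN → VLY = 17.6
Total via KEW: 4.2 + 17.6 = 21.8 min.

21.8 min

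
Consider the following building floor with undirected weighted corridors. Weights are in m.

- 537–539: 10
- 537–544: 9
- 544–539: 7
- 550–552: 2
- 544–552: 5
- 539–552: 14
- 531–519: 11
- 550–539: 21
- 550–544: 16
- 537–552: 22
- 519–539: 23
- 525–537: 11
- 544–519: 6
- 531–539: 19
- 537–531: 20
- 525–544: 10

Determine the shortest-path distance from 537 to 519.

Running Dijkstra from 537:
537: 0
544: 9  (via 537)
539: 10  (via 537)
525: 11  (via 537)
552: 14  (via 544)
519: 15  (via 544)
Shortest route: 537 → 544 → 519 = 15 m.

15 m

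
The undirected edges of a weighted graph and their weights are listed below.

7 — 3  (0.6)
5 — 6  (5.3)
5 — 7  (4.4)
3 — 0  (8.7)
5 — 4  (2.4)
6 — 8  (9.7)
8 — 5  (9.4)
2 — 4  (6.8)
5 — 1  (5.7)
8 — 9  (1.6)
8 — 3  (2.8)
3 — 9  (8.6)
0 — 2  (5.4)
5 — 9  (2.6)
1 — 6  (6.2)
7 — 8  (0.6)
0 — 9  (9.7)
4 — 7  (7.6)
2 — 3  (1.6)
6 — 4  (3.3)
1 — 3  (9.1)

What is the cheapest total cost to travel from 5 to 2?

Shortest distances from 5:
5: 0
4: 2.4  (via 5)
9: 2.6  (via 5)
8: 4.2  (via 9)
7: 4.4  (via 5)
3: 5  (via 7)
6: 5.3  (via 5)
1: 5.7  (via 5)
2: 6.6  (via 3)
Shortest route: 5 → 7 → 3 → 2 = 6.6.

6.6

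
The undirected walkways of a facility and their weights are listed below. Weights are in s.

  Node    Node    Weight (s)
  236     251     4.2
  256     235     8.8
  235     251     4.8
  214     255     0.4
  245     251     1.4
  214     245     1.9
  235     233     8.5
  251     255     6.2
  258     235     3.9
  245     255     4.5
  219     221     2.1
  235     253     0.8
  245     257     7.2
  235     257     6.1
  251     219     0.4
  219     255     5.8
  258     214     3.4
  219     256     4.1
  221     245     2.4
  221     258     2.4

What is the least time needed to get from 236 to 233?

17.5 s

Running Dijkstra from 236:
236: 0
251: 4.2  (via 236)
219: 4.6  (via 251)
245: 5.6  (via 251)
221: 6.7  (via 219)
214: 7.5  (via 245)
255: 7.9  (via 214)
256: 8.7  (via 219)
235: 9  (via 251)
258: 9.1  (via 221)
253: 9.8  (via 235)
257: 12.8  (via 245)
233: 17.5  (via 235)
Shortest route: 236–251–235–233 = 17.5 s.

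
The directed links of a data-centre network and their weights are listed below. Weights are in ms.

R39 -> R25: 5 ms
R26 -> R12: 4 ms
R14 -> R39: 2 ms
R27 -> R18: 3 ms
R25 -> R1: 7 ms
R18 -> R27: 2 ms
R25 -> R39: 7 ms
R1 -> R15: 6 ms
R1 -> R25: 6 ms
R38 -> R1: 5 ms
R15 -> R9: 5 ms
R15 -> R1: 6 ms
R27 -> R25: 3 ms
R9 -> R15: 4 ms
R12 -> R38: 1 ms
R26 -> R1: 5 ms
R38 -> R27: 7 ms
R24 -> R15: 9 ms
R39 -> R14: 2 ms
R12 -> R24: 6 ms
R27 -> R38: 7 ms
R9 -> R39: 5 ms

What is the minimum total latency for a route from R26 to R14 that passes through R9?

23 ms

Best R26 to R9: R26 → R1 → R15 → R9 costing 16
Best R9 to R14: R9 → R39 → R14 costing 7
Total via R9: 16 + 7 = 23 ms.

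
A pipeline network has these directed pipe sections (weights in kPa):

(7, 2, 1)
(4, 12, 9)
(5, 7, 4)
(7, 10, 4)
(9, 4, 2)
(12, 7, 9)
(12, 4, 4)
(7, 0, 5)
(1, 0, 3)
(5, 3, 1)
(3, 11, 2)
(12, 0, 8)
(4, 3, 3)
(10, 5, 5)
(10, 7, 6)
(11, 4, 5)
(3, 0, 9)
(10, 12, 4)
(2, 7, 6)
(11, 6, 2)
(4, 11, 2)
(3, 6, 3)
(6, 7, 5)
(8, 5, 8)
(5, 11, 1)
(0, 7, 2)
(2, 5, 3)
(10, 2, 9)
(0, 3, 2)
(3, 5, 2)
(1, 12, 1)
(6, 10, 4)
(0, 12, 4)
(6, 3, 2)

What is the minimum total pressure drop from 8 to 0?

Enumerating some paths:
8–5–7–0: 8+4+5 = 17
8–5–3–0: 8+1+9 = 18
8–5–11–6–7–0: 8+1+2+5+5 = 21
Cheapest is 8–5–7–0 at 17 kPa.

17 kPa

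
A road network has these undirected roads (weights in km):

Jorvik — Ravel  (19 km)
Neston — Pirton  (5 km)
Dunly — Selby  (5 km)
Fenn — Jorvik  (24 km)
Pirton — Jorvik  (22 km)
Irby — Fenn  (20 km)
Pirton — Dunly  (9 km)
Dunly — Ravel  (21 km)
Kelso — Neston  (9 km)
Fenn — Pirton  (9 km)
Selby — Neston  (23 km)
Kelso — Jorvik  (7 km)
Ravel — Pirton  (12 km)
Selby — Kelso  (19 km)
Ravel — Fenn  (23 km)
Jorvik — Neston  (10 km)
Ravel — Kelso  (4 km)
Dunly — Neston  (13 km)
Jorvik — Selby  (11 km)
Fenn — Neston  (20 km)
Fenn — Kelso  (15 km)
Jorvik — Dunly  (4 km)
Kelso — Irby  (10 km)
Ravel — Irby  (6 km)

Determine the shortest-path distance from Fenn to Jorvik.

22 km

Compare a few routes:
Fenn - Jorvik: 24 = 24
Fenn - Pirton - Neston - Jorvik: 9+5+10 = 24
Fenn - Kelso - Jorvik: 15+7 = 22
Cheapest is Fenn - Kelso - Jorvik at 22 km.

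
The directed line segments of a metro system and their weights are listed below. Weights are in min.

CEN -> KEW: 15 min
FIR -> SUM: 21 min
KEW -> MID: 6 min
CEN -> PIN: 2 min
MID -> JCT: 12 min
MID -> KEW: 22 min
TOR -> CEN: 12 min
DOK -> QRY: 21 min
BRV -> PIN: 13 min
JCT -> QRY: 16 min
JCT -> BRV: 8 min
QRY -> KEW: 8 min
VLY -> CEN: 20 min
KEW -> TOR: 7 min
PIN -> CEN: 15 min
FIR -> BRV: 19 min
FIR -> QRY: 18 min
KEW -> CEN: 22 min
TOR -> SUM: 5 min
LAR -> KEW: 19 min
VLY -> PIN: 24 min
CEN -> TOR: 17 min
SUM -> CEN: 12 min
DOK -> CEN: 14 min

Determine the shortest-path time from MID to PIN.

Candidate routes:
MID → KEW → TOR → SUM → CEN → PIN: 22+7+5+12+2 = 48
MID → KEW → TOR → CEN → PIN: 22+7+12+2 = 43
MID → JCT → BRV → PIN: 12+8+13 = 33
MID → KEW → CEN → PIN: 22+22+2 = 46
The minimum is 33 min via MID → JCT → BRV → PIN.

33 min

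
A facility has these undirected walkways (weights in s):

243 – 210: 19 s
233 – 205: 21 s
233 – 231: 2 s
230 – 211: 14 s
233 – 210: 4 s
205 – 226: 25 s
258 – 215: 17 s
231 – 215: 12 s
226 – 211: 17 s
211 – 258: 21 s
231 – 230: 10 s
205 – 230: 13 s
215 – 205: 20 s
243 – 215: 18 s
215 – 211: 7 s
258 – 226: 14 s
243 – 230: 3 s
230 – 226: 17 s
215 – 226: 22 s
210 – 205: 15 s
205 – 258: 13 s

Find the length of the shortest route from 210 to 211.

Settle nodes by increasing distance from 210:
210: 0
233: 4  (via 210)
231: 6  (via 233)
205: 15  (via 210)
230: 16  (via 231)
215: 18  (via 231)
243: 19  (via 210)
211: 25  (via 215)
Shortest route: 210 → 233 → 231 → 215 → 211 = 25 s.

25 s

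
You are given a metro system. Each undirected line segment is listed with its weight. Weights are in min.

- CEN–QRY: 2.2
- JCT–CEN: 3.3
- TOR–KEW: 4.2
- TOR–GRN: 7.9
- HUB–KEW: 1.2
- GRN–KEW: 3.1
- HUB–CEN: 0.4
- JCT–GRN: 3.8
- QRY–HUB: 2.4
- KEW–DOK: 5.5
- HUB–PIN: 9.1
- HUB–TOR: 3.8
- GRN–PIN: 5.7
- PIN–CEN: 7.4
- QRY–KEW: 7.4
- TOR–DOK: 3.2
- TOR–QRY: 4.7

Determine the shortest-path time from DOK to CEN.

Running Dijkstra from DOK:
DOK: 0
TOR: 3.2  (via DOK)
KEW: 5.5  (via DOK)
HUB: 6.7  (via KEW)
CEN: 7.1  (via HUB)
Shortest route: DOK → KEW → HUB → CEN = 7.1 min.

7.1 min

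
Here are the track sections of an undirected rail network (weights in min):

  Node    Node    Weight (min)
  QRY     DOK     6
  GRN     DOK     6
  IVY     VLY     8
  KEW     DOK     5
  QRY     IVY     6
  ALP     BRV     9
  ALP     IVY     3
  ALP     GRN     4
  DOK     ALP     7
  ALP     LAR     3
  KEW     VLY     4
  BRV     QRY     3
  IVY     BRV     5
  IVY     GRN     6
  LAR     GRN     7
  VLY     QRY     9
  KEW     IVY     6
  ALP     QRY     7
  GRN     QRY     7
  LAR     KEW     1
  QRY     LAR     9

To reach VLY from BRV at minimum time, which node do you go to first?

Candidate routes:
BRV–QRY–VLY: 3+9 = 12
BRV–IVY–VLY: 5+8 = 13
BRV–IVY–KEW–VLY: 5+6+4 = 15
Cheapest is BRV–QRY–VLY at 12 min.
So from BRV the first move is to QRY.

QRY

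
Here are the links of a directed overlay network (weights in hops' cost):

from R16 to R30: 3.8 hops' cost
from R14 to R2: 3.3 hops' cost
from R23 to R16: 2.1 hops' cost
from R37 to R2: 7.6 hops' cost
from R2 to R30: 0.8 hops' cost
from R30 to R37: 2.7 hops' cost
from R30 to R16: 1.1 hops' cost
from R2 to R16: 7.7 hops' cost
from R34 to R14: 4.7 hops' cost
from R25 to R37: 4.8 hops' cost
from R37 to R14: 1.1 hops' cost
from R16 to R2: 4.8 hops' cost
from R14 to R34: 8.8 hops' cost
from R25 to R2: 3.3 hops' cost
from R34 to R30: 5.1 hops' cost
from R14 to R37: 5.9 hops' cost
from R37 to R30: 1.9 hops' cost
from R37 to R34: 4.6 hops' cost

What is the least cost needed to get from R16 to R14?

Enumerating some paths:
R16 → R30 → R37 → R34 → R14: 3.8+2.7+4.6+4.7 = 15.8
R16 → R30 → R37 → R14: 3.8+2.7+1.1 = 7.6
R16 → R2 → R30 → R37 → R14: 4.8+0.8+2.7+1.1 = 9.4
Cheapest is R16 → R30 → R37 → R14 at 7.6 hops' cost.

7.6 hops' cost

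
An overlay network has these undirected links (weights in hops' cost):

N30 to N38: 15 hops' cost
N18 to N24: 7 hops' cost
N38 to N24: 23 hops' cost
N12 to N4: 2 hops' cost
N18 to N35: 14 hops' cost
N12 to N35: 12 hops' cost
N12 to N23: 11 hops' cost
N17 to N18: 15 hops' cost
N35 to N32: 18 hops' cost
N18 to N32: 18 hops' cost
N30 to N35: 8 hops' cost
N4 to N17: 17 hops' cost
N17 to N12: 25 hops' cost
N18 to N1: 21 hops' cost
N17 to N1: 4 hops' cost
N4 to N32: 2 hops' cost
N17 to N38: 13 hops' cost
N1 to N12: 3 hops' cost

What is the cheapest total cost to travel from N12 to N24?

29 hops' cost

Compare a few routes:
N12–N1–N18–N24: 3+21+7 = 31
N12–N4–N32–N18–N24: 2+2+18+7 = 29
The minimum is 29 hops' cost via N12–N4–N32–N18–N24.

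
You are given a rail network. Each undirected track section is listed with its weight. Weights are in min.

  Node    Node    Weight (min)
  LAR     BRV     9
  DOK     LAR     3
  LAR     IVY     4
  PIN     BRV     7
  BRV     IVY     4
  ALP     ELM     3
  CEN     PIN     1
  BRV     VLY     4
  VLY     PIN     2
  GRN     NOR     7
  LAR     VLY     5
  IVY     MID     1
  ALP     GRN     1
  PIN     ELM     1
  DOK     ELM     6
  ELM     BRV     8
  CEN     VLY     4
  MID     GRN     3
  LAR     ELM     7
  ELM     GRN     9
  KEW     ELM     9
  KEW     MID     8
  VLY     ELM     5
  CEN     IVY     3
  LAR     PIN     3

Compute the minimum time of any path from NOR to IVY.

11 min

Candidate routes:
NOR → GRN → MID → IVY: 7+3+1 = 11
NOR → GRN → ALP → ELM → PIN → CEN → IVY: 7+1+3+1+1+3 = 16
Cheapest is NOR → GRN → MID → IVY at 11 min.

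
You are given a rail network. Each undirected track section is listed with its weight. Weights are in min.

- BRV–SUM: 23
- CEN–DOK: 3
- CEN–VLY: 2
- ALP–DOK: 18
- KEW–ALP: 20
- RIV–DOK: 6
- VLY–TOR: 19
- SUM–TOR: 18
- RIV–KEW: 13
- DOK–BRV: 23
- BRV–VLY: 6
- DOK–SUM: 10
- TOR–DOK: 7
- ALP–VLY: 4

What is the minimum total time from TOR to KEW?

26 min

Enumerating some paths:
TOR–VLY–CEN–DOK–RIV–KEW: 19+2+3+6+13 = 43
TOR–DOK–RIV–KEW: 7+6+13 = 26
TOR–VLY–ALP–KEW: 19+4+20 = 43
TOR–DOK–CEN–VLY–ALP–KEW: 7+3+2+4+20 = 36
The minimum is 26 min via TOR–DOK–RIV–KEW.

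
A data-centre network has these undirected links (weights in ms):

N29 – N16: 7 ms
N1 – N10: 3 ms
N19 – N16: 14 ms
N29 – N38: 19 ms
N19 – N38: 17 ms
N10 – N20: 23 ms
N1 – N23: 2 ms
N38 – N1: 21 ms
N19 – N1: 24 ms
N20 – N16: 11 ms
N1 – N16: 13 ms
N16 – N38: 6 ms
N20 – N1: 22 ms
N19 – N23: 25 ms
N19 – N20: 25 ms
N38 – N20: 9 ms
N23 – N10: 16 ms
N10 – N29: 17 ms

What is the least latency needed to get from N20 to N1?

Settle nodes by increasing distance from N20:
N20: 0
N38: 9  (via N20)
N16: 11  (via N20)
N29: 18  (via N16)
N1: 22  (via N20)
Shortest route: N20 → N1 = 22 ms.

22 ms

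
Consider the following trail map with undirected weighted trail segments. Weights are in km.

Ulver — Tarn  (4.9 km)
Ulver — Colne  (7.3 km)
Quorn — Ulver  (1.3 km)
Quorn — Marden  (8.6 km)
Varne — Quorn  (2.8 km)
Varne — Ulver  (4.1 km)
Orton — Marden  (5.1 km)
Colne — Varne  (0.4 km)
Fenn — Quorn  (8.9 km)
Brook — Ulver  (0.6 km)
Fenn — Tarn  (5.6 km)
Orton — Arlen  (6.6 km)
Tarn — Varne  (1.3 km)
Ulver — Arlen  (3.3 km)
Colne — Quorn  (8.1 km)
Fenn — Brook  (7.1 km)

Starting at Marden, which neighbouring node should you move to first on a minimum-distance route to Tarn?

Enumerating some paths:
Marden → Quorn → Ulver → Tarn: 8.6+1.3+4.9 = 14.8
Marden → Quorn → Varne → Tarn: 8.6+2.8+1.3 = 12.7
Marden → Quorn → Colne → Varne → Tarn: 8.6+8.1+0.4+1.3 = 18.4
Marden → Quorn → Ulver → Varne → Tarn: 8.6+1.3+4.1+1.3 = 15.3
Cheapest is Marden → Quorn → Varne → Tarn at 12.7 km.
So from Marden the first move is to Quorn.

Quorn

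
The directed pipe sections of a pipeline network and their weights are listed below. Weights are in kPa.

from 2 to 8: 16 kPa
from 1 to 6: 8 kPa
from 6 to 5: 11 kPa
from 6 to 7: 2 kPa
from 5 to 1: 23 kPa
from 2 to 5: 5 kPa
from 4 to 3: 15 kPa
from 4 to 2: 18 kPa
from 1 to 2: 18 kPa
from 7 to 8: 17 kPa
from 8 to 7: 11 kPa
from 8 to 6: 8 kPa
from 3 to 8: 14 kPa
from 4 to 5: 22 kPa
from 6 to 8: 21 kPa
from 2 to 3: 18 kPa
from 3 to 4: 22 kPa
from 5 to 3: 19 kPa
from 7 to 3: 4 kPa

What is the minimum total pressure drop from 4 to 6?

Candidate routes:
4 - 2 - 8 - 6: 18+16+8 = 42
4 - 5 - 1 - 6: 22+23+8 = 53
4 - 3 - 8 - 6: 15+14+8 = 37
Cheapest is 4 - 3 - 8 - 6 at 37 kPa.

37 kPa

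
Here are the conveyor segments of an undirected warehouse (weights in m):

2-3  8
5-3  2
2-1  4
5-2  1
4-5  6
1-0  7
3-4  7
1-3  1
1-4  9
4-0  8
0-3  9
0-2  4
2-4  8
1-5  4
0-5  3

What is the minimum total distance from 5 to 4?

6 m

Compare a few routes:
5–2–4: 1+8 = 9
5–3–4: 2+7 = 9
5–4: 6 = 6
Cheapest is 5–4 at 6 m.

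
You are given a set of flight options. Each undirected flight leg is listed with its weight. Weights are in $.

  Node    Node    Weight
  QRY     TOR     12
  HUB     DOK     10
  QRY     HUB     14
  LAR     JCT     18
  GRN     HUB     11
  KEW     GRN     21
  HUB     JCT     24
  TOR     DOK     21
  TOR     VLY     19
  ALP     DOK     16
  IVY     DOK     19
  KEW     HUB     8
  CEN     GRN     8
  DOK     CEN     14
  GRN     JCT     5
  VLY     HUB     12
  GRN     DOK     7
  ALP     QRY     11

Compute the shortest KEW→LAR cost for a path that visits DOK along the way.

Shortest KEW→DOK: KEW–HUB–DOK = 18
Best DOK to LAR: DOK–GRN–JCT–LAR costing 30
Total via DOK: 18 + 30 = $48.

$48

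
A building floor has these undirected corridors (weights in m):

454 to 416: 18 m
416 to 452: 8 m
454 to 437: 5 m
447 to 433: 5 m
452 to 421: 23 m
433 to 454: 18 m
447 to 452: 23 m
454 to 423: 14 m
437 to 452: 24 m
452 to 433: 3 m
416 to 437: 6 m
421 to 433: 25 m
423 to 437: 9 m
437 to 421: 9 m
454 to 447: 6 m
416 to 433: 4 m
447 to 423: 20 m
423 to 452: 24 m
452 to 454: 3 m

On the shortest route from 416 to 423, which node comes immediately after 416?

Candidate routes:
416 - 433 - 452 - 454 - 423: 4+3+3+14 = 24
416 - 437 - 423: 6+9 = 15
The minimum is 15 m via 416 - 437 - 423.
So from 416 the first move is to 437.

437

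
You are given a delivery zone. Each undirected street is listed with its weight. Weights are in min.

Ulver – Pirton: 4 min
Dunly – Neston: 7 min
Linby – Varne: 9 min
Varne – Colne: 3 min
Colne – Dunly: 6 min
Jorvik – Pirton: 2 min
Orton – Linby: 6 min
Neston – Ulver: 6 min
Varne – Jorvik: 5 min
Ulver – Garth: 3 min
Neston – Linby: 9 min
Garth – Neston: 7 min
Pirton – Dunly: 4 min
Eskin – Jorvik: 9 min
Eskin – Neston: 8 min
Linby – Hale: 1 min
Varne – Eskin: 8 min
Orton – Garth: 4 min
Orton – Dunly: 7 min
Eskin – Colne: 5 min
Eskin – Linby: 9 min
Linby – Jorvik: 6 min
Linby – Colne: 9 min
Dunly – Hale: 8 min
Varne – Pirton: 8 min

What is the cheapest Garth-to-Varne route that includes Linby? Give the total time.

Best Garth to Linby: Garth–Orton–Linby costing 10
Shortest Linby→Varne: Linby–Varne = 9
Total via Linby: 10 + 9 = 19 min.

19 min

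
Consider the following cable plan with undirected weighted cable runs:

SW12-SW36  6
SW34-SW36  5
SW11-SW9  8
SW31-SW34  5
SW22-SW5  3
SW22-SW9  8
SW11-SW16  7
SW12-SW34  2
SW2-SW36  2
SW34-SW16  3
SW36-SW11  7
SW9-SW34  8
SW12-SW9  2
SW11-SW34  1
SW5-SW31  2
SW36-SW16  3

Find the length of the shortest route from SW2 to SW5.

14

Settle nodes by increasing distance from SW2:
SW2: 0
SW36: 2  (via SW2)
SW16: 5  (via SW36)
SW34: 7  (via SW36)
SW11: 8  (via SW34)
SW12: 8  (via SW36)
SW9: 10  (via SW12)
SW31: 12  (via SW34)
SW5: 14  (via SW31)
Shortest route: SW2–SW36–SW34–SW31–SW5 = 14.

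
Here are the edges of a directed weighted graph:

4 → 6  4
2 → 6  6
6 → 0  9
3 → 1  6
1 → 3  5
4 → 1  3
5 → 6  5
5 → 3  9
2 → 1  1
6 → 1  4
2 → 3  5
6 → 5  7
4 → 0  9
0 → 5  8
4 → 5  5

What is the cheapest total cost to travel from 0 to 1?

17

Compare a few routes:
0–5–3–1: 8+9+6 = 23
0–5–6–1: 8+5+4 = 17
Cheapest is 0–5–6–1 at 17.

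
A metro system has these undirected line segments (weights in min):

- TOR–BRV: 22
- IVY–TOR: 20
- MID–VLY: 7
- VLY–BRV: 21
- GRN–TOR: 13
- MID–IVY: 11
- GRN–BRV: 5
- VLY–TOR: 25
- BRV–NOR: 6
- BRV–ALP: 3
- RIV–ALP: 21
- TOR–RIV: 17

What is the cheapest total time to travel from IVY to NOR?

44 min

Settle nodes by increasing distance from IVY:
IVY: 0
MID: 11  (via IVY)
VLY: 18  (via MID)
TOR: 20  (via IVY)
GRN: 33  (via TOR)
RIV: 37  (via TOR)
BRV: 38  (via GRN)
ALP: 41  (via BRV)
NOR: 44  (via BRV)
Shortest route: IVY → TOR → GRN → BRV → NOR = 44 min.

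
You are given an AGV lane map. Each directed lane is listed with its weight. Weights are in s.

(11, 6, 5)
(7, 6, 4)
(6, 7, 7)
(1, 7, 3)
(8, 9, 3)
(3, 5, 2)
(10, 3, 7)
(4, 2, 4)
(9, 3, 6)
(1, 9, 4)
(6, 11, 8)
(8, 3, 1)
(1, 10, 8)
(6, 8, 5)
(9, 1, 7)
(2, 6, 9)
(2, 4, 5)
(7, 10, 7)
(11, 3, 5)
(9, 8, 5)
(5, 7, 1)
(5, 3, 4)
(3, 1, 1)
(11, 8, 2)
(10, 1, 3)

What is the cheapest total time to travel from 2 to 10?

Shortest distances from 2:
2: 0
4: 5  (via 2)
6: 9  (via 2)
8: 14  (via 6)
3: 15  (via 8)
1: 16  (via 3)
7: 16  (via 6)
5: 17  (via 3)
9: 17  (via 8)
11: 17  (via 6)
10: 23  (via 7)
Shortest route: 2–6–7–10 = 23 s.

23 s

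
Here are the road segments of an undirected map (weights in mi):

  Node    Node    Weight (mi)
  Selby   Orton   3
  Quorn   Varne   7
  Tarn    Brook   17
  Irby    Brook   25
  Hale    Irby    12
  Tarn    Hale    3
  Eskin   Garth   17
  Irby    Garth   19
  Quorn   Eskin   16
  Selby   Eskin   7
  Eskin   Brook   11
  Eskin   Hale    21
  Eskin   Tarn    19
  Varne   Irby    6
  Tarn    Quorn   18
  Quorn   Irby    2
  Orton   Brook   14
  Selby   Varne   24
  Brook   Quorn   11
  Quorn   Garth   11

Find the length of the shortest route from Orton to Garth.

27 mi

Running Dijkstra from Orton:
Orton: 0
Selby: 3  (via Orton)
Eskin: 10  (via Selby)
Brook: 14  (via Orton)
Quorn: 25  (via Brook)
Varne: 27  (via Selby)
Irby: 27  (via Quorn)
Garth: 27  (via Eskin)
Shortest route: Orton → Selby → Eskin → Garth = 27 mi.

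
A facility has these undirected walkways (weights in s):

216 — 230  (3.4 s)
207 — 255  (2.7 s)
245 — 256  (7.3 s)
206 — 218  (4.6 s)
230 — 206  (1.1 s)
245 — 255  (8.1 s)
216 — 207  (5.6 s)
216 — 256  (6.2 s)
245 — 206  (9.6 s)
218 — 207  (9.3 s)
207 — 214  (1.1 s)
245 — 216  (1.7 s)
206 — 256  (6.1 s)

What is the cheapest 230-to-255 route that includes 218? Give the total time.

Shortest 230→218: 230–206–218 = 5.7
Shortest 218→255: 218–207–255 = 12
Total via 218: 5.7 + 12 = 17.7 s.

17.7 s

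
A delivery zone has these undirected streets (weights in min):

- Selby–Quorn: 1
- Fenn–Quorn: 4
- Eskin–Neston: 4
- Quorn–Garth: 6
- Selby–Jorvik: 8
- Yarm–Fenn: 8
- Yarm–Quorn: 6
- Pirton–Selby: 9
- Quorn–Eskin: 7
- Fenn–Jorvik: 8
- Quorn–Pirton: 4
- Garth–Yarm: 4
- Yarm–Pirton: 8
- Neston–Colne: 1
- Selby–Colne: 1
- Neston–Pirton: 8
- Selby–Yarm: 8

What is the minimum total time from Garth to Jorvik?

Running Dijkstra from Garth:
Garth: 0
Yarm: 4  (via Garth)
Quorn: 6  (via Garth)
Selby: 7  (via Quorn)
Colne: 8  (via Selby)
Neston: 9  (via Colne)
Pirton: 10  (via Quorn)
Fenn: 10  (via Quorn)
Eskin: 13  (via Quorn)
Jorvik: 15  (via Selby)
Shortest route: Garth → Quorn → Selby → Jorvik = 15 min.

15 min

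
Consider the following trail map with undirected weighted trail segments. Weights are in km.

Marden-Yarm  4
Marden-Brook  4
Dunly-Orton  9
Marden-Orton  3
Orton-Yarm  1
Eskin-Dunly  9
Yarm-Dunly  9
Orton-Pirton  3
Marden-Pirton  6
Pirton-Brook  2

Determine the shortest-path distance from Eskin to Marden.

Shortest distances from Eskin:
Eskin: 0
Dunly: 9  (via Eskin)
Yarm: 18  (via Dunly)
Orton: 18  (via Dunly)
Marden: 21  (via Orton)
Shortest route: Eskin–Dunly–Orton–Marden = 21 km.

21 km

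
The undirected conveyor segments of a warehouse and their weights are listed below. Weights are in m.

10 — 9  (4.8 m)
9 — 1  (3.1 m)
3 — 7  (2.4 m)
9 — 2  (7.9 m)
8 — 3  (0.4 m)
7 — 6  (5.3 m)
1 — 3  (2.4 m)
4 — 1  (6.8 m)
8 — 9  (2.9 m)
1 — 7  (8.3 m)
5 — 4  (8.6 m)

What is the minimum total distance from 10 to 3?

8.1 m

Compare a few routes:
10 → 9 → 1 → 3: 4.8+3.1+2.4 = 10.3
10 → 9 → 1 → 7 → 3: 4.8+3.1+8.3+2.4 = 18.6
10 → 9 → 8 → 3: 4.8+2.9+0.4 = 8.1
Cheapest is 10 → 9 → 8 → 3 at 8.1 m.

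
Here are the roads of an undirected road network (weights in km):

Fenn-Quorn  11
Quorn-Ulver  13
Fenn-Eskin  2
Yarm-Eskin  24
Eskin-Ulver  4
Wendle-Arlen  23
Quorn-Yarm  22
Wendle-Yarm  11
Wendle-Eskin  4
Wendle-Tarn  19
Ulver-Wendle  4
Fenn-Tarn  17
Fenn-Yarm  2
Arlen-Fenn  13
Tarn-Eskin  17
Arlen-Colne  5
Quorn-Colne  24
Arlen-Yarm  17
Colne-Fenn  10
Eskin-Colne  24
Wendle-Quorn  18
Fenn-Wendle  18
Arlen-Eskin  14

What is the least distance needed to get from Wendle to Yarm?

8 km

Shortest distances from Wendle:
Wendle: 0
Eskin: 4  (via Wendle)
Ulver: 4  (via Wendle)
Fenn: 6  (via Eskin)
Yarm: 8  (via Fenn)
Shortest route: Wendle–Eskin–Fenn–Yarm = 8 km.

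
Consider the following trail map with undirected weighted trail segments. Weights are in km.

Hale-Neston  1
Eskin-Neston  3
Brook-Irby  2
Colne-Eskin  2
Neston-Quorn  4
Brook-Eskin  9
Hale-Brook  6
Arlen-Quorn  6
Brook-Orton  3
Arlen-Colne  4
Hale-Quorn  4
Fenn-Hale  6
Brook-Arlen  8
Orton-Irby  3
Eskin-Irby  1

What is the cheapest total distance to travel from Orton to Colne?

6 km

Shortest distances from Orton:
Orton: 0
Brook: 3  (via Orton)
Irby: 3  (via Orton)
Eskin: 4  (via Irby)
Colne: 6  (via Eskin)
Shortest route: Orton → Irby → Eskin → Colne = 6 km.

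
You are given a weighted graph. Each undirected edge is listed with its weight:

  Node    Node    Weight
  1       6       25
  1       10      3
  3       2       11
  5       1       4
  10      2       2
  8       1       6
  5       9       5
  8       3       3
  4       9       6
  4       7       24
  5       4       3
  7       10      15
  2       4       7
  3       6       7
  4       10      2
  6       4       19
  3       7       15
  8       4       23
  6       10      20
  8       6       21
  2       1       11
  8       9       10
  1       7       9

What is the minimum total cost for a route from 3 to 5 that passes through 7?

Shortest 3→7: 3 → 7 = 15
Shortest 7→5: 7 → 1 → 5 = 13
Total via 7: 15 + 13 = 28.

28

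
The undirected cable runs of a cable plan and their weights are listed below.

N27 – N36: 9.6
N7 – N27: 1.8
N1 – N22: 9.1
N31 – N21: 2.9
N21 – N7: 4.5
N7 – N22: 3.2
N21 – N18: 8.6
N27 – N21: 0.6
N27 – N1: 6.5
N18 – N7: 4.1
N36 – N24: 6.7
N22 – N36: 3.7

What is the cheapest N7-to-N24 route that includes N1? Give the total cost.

27.8

Best N7 to N1: N7 → N27 → N1 costing 8.3
Shortest N1→N24: N1 → N22 → N36 → N24 = 19.5
Total via N1: 8.3 + 19.5 = 27.8.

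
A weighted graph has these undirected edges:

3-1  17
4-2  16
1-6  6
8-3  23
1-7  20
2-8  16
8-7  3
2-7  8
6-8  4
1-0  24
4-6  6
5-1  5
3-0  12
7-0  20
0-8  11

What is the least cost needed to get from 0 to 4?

21

Settle nodes by increasing distance from 0:
0: 0
8: 11  (via 0)
3: 12  (via 0)
7: 14  (via 8)
6: 15  (via 8)
1: 21  (via 6)
4: 21  (via 6)
Shortest route: 0 → 8 → 6 → 4 = 21.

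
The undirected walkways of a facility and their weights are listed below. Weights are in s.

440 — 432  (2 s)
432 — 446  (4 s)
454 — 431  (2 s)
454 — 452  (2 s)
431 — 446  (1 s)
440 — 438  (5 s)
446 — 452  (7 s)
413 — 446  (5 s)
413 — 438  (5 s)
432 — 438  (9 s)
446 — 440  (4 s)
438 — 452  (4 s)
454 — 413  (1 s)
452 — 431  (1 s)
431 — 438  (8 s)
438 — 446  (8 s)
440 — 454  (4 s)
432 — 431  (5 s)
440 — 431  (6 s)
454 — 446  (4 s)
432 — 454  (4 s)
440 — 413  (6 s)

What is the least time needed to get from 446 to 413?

4 s

Enumerating some paths:
446 - 413: 5 = 5
446 - 431 - 454 - 413: 1+2+1 = 4
446 - 431 - 452 - 454 - 413: 1+1+2+1 = 5
446 - 454 - 413: 4+1 = 5
The minimum is 4 s via 446 - 431 - 454 - 413.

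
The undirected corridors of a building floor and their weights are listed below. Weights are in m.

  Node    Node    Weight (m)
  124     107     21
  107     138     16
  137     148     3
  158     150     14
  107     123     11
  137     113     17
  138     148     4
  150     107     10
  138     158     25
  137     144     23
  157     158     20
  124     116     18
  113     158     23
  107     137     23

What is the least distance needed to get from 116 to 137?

Compare a few routes:
116–124–107–137: 18+21+23 = 62
116–124–107–150–158–138–148–137: 18+21+10+14+25+4+3 = 95
116–124–107–150–158–113–137: 18+21+10+14+23+17 = 103
116–124–107–138–158–113–137: 18+21+16+25+23+17 = 120
Cheapest is 116–124–107–137 at 62 m.

62 m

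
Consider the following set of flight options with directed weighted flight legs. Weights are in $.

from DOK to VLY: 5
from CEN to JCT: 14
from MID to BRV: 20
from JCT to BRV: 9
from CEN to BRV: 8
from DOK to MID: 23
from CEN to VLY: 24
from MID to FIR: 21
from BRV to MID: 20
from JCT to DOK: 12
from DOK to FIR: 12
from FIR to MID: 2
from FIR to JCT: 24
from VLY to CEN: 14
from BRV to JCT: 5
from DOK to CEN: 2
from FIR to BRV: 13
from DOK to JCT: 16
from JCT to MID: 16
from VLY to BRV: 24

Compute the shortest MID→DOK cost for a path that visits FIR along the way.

$51

Shortest MID→FIR: MID–FIR = 21
Best FIR to DOK: FIR–BRV–JCT–DOK costing 30
Total via FIR: 21 + 30 = $51.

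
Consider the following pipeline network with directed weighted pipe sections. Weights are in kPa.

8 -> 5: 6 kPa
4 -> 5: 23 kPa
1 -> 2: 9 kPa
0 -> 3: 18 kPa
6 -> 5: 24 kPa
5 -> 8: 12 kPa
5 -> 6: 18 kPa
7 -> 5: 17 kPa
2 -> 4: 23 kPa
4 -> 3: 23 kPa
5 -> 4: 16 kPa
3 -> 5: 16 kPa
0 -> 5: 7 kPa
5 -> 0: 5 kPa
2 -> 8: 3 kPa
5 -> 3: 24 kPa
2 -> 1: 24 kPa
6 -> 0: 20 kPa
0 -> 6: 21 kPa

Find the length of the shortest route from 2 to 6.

27 kPa

Compare a few routes:
2 - 8 - 5 - 0 - 6: 3+6+5+21 = 35
2 - 8 - 5 - 6: 3+6+18 = 27
The minimum is 27 kPa via 2 - 8 - 5 - 6.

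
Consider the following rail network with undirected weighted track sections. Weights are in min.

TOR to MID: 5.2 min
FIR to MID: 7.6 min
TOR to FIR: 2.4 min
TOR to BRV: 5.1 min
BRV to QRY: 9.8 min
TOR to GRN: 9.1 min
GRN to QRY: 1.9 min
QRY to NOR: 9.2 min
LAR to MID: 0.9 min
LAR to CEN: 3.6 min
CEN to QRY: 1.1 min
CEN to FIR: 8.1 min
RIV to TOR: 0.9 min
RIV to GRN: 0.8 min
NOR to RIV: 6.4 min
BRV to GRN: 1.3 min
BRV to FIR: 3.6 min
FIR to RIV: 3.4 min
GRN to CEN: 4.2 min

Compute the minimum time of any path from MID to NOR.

Shortest distances from MID:
MID: 0
LAR: 0.9  (via MID)
CEN: 4.5  (via LAR)
TOR: 5.2  (via MID)
QRY: 5.6  (via CEN)
RIV: 6.1  (via TOR)
GRN: 6.9  (via RIV)
FIR: 7.6  (via MID)
BRV: 8.2  (via GRN)
NOR: 12.5  (via RIV)
Shortest route: MID–TOR–RIV–NOR = 12.5 min.

12.5 min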